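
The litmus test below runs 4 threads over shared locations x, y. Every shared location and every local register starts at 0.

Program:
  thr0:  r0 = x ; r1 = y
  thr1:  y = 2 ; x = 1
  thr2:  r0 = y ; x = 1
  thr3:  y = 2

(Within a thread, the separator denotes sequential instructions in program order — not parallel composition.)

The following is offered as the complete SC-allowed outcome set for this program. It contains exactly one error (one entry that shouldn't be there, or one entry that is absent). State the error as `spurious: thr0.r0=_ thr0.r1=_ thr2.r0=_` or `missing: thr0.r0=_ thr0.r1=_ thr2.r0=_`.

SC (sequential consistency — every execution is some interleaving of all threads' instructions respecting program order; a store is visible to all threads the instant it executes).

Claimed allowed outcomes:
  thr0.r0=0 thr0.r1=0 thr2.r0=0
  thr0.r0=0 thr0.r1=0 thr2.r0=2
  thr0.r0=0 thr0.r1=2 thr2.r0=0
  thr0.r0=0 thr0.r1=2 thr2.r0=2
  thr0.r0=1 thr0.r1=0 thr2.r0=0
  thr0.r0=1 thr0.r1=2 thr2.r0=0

missing: thr0.r0=1 thr0.r1=2 thr2.r0=2

outcome vector order: (thr0.r0,thr0.r1,thr2.r0)
[SC] allowed = {(0,0,0), (0,0,2), (0,2,0), (0,2,2), (1,0,0), (1,2,0), (1,2,2)}
SC∖claimed = {(1,2,2)}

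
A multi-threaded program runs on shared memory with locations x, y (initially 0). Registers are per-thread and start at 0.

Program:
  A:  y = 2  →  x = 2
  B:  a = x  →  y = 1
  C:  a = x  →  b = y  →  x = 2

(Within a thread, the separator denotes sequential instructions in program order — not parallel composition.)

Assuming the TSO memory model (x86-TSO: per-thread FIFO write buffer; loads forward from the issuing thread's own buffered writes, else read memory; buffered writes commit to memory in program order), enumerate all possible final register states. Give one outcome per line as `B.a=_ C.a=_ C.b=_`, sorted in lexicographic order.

B.a=0 C.a=0 C.b=0
B.a=0 C.a=0 C.b=1
B.a=0 C.a=0 C.b=2
B.a=0 C.a=2 C.b=1
B.a=0 C.a=2 C.b=2
B.a=2 C.a=0 C.b=0
B.a=2 C.a=0 C.b=1
B.a=2 C.a=0 C.b=2
B.a=2 C.a=2 C.b=1
B.a=2 C.a=2 C.b=2

outcome vector order: (B.a,C.a,C.b)
|TSO outcomes| = 10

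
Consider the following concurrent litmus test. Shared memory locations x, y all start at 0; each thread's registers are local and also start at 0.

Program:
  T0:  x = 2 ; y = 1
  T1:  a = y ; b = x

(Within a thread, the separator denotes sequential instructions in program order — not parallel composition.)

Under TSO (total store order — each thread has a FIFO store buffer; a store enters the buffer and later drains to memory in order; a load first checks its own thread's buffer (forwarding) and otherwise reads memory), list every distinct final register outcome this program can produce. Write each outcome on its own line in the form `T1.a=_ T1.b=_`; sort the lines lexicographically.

outcome vector order: (T1.a,T1.b)
|TSO outcomes| = 3

T1.a=0 T1.b=0
T1.a=0 T1.b=2
T1.a=1 T1.b=2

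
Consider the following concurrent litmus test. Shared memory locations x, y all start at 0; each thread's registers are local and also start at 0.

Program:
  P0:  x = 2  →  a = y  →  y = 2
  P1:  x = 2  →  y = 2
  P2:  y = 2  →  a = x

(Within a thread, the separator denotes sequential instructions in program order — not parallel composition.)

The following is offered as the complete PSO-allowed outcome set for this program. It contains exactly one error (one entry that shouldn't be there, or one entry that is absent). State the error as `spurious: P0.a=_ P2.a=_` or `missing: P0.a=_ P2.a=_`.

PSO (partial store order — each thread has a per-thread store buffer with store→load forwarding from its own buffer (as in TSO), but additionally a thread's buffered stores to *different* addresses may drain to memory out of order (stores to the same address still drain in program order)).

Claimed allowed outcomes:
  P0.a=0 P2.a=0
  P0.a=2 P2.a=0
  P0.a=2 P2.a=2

missing: P0.a=0 P2.a=2

outcome vector order: (P0.a,P2.a)
[PSO] allowed = {(0,0); (0,2); (2,0); (2,2)}
PSO∖claimed = {(0,2)}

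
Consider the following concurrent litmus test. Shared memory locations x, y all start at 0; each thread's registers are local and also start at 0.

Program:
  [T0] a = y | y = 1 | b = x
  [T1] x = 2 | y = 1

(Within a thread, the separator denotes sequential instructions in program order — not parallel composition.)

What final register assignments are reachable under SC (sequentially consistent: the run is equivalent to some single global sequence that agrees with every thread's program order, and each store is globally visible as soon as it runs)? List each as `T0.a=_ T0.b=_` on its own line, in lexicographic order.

T0.a=0 T0.b=0
T0.a=0 T0.b=2
T0.a=1 T0.b=2

outcome vector order: (T0.a,T0.b)
|SC outcomes| = 3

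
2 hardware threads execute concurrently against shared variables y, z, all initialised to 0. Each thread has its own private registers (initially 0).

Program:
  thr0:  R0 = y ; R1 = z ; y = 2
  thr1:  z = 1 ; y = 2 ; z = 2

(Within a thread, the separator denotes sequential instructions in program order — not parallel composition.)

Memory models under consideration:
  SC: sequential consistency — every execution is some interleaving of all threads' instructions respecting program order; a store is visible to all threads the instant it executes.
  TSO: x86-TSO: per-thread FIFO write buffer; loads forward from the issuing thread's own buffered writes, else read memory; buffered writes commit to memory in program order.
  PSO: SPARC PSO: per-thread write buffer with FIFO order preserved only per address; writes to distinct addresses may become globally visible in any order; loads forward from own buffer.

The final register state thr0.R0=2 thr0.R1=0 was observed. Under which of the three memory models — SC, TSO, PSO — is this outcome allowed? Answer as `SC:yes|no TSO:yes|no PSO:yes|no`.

outcome vector order: (thr0.R0,thr0.R1)
[SC] allowed = {0/0; 0/1; 0/2; 2/1; 2/2}
[TSO] allowed = {0/0; 0/1; 0/2; 2/1; 2/2}
[PSO] allowed = {0/0; 0/1; 0/2; 2/0; 2/1; 2/2}
target 2/0 ∈ {PSO}

SC:no TSO:no PSO:yes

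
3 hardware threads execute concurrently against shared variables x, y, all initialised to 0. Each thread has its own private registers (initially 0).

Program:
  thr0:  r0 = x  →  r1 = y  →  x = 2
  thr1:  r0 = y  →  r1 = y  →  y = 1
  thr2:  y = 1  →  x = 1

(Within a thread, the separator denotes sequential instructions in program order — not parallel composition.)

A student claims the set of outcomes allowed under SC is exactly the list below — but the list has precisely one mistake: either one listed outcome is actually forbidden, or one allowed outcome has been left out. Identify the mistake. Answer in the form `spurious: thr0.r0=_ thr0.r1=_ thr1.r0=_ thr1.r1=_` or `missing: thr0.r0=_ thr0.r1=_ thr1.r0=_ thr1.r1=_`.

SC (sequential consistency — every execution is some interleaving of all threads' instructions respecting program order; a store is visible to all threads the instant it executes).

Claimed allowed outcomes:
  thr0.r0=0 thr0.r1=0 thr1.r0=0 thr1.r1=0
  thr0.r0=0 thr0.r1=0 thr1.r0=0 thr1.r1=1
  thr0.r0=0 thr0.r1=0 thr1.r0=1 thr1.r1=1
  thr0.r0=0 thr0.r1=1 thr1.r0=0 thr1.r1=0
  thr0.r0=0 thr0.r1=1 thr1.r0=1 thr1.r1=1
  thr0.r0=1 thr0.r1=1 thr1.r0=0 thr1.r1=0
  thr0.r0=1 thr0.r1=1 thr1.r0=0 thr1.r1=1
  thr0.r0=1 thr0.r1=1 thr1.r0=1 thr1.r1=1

outcome vector order: (thr0.r0,thr0.r1,thr1.r0,thr1.r1)
SC: 9 outcomes — {(0,0,0,0) (0,0,0,1) (0,0,1,1) (0,1,0,0) (0,1,0,1) (0,1,1,1) (1,1,0,0) (1,1,0,1) (1,1,1,1)}
SC∖claimed = {(0,1,0,1)}

missing: thr0.r0=0 thr0.r1=1 thr1.r0=0 thr1.r1=1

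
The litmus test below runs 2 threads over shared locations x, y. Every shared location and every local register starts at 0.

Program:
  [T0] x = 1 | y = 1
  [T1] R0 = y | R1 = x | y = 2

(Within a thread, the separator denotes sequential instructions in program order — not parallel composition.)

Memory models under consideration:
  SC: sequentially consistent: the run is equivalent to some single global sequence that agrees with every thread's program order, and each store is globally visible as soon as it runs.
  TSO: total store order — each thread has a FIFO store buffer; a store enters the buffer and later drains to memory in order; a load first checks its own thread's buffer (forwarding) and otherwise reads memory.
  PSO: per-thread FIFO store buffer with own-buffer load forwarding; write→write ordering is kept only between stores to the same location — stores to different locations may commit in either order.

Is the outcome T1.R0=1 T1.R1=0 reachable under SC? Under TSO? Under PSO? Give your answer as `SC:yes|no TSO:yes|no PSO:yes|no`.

SC:no TSO:no PSO:yes

outcome vector order: (T1.R0,T1.R1)
SC: 3 outcomes — {(0,0), (0,1), (1,1)}
TSO: 3 outcomes — {(0,0), (0,1), (1,1)}
PSO: 4 outcomes — {(0,0), (0,1), (1,0), (1,1)}
target (1,0) ∈ {PSO}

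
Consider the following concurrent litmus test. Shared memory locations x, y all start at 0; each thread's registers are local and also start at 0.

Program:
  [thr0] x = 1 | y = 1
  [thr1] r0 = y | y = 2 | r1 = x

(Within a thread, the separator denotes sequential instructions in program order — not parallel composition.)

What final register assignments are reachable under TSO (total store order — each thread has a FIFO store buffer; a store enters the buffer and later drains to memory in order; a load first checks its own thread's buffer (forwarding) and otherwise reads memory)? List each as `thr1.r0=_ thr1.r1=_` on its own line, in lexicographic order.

thr1.r0=0 thr1.r1=0
thr1.r0=0 thr1.r1=1
thr1.r0=1 thr1.r1=1

outcome vector order: (thr1.r0,thr1.r1)
|TSO outcomes| = 3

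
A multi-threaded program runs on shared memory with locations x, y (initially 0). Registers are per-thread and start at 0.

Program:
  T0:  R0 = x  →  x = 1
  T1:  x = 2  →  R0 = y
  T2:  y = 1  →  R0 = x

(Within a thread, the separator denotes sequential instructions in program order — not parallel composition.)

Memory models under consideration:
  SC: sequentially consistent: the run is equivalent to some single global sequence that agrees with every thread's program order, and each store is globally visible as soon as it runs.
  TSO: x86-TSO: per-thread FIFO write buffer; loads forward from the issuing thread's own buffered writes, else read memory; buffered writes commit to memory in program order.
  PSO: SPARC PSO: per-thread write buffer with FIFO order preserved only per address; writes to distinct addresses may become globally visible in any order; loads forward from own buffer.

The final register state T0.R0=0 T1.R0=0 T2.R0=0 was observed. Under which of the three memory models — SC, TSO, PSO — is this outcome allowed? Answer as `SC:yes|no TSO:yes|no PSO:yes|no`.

outcome vector order: (T0.R0,T1.R0,T2.R0)
SC (10): 001, 002, 010, 011, 012, 201, 202, 210, 211, 212
TSO (12): 000, 001, 002, 010, 011, 012, 200, 201, 202, 210, 211, 212
PSO (12): 000, 001, 002, 010, 011, 012, 200, 201, 202, 210, 211, 212
target 000 ∈ {TSO,PSO}

SC:no TSO:yes PSO:yes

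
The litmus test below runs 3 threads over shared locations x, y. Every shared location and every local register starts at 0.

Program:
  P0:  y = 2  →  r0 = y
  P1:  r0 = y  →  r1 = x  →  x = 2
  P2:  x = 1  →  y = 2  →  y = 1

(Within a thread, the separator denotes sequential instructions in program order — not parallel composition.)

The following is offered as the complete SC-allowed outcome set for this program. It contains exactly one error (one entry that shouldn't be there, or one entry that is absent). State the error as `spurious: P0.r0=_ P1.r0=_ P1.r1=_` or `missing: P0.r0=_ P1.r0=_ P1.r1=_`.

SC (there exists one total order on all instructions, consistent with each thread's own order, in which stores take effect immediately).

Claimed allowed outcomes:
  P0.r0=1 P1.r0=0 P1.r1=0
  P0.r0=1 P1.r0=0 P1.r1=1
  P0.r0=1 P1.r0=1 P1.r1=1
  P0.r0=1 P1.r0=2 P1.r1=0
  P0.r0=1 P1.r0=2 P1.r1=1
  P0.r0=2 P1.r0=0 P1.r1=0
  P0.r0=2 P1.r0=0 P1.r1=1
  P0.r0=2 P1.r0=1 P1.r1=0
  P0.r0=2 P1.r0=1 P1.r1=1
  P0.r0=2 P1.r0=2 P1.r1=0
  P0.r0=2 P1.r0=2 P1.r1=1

outcome vector order: (P0.r0,P1.r0,P1.r1)
under SC → 1/0/0, 1/0/1, 1/1/1, 1/2/0, 1/2/1, 2/0/0, 2/0/1, 2/1/1, 2/2/0, 2/2/1
claimed∖SC = {2/1/0}

spurious: P0.r0=2 P1.r0=1 P1.r1=0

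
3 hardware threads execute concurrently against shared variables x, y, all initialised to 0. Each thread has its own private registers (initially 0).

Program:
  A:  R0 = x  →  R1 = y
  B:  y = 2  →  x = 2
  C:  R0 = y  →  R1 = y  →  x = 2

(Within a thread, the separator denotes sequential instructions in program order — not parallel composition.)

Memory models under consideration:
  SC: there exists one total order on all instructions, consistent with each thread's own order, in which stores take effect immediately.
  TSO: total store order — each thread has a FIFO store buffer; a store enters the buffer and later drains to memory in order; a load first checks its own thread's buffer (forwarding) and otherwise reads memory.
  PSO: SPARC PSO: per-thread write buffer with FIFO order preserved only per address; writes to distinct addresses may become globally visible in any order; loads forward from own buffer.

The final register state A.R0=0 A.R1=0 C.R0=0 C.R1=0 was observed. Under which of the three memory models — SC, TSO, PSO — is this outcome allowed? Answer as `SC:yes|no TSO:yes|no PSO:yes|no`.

SC:yes TSO:yes PSO:yes

outcome vector order: (A.R0,A.R1,C.R0,C.R1)
under SC → 0/0/0/0 0/0/0/2 0/0/2/2 0/2/0/0 0/2/0/2 0/2/2/2 2/0/0/0 2/2/0/0 2/2/0/2 2/2/2/2
under TSO → 0/0/0/0 0/0/0/2 0/0/2/2 0/2/0/0 0/2/0/2 0/2/2/2 2/0/0/0 2/2/0/0 2/2/0/2 2/2/2/2
under PSO → 0/0/0/0 0/0/0/2 0/0/2/2 0/2/0/0 0/2/0/2 0/2/2/2 2/0/0/0 2/0/0/2 2/0/2/2 2/2/0/0 2/2/0/2 2/2/2/2
target 0/0/0/0 ∈ {SC,TSO,PSO}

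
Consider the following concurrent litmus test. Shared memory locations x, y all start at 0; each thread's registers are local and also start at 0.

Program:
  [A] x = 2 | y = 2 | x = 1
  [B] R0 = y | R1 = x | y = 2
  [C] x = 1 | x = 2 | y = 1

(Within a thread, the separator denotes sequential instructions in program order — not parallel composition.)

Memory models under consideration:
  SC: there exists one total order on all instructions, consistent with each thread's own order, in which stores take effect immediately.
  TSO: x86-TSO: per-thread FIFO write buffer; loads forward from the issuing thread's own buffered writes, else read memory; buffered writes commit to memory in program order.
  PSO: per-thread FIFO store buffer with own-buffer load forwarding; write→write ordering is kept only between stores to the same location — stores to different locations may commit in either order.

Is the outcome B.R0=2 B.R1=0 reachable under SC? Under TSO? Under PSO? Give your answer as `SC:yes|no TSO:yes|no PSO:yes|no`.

outcome vector order: (B.R0,B.R1)
[SC] allowed = {(0,0), (0,1), (0,2), (1,1), (1,2), (2,1), (2,2)}
[TSO] allowed = {(0,0), (0,1), (0,2), (1,1), (1,2), (2,1), (2,2)}
[PSO] allowed = {(0,0), (0,1), (0,2), (1,0), (1,1), (1,2), (2,0), (2,1), (2,2)}
target (2,0) ∈ {PSO}

SC:no TSO:no PSO:yes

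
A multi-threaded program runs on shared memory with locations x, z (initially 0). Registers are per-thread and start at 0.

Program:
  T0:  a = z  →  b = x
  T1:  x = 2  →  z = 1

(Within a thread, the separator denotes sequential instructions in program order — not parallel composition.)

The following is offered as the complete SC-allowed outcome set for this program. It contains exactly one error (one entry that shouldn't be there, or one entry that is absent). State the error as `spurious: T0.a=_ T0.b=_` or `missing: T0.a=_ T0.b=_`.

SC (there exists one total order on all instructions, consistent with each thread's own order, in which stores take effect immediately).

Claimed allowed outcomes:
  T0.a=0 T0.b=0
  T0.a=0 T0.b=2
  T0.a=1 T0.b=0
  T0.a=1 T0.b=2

outcome vector order: (T0.a,T0.b)
[SC] allowed = {<0 0>; <0 2>; <1 2>}
claimed∖SC = {<1 0>}

spurious: T0.a=1 T0.b=0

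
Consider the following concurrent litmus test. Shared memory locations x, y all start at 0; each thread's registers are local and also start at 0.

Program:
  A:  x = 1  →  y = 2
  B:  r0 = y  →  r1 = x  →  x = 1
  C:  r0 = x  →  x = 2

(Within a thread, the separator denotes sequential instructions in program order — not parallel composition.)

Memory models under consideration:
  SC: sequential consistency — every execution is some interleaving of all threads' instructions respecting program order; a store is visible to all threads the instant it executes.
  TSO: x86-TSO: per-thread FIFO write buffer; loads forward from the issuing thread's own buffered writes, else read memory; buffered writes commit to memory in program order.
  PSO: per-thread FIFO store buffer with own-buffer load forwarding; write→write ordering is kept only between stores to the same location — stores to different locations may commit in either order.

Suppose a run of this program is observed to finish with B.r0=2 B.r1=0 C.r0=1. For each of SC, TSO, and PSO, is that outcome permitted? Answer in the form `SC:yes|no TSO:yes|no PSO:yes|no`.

SC:no TSO:no PSO:yes

outcome vector order: (B.r0,B.r1,C.r0)
under SC → 000, 001, 010, 011, 020, 021, 210, 211, 220, 221
under TSO → 000, 001, 010, 011, 020, 021, 210, 211, 220, 221
under PSO → 000, 001, 010, 011, 020, 021, 200, 201, 210, 211, 220, 221
target 201 ∈ {PSO}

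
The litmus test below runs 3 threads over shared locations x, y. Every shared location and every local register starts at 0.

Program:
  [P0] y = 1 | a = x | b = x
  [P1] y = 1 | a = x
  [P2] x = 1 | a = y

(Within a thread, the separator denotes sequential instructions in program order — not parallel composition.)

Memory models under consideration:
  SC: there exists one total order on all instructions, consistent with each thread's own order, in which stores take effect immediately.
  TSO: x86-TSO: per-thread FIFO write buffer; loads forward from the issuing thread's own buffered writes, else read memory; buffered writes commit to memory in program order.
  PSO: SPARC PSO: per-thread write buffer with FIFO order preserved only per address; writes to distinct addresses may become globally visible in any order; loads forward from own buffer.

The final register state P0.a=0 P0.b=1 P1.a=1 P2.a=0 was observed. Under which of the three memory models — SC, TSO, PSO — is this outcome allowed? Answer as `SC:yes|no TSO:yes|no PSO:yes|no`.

SC:no TSO:yes PSO:yes

outcome vector order: (P0.a,P0.b,P1.a,P2.a)
SC: 7 outcomes — {0001; 0011; 0101; 0111; 1101; 1110; 1111}
TSO: 12 outcomes — {0000; 0001; 0010; 0011; 0100; 0101; 0110; 0111; 1100; 1101; 1110; 1111}
PSO: 12 outcomes — {0000; 0001; 0010; 0011; 0100; 0101; 0110; 0111; 1100; 1101; 1110; 1111}
target 0110 ∈ {TSO,PSO}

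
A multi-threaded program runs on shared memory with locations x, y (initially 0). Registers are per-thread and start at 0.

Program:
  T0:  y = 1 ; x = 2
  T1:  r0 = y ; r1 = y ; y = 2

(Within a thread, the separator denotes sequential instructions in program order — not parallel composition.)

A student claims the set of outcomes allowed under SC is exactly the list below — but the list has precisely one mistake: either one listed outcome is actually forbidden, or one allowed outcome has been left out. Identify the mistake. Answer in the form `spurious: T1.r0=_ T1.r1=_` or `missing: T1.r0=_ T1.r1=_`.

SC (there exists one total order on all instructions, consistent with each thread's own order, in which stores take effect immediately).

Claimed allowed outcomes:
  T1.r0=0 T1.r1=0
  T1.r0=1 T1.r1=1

outcome vector order: (T1.r0,T1.r1)
[SC] allowed = {<0 0>, <0 1>, <1 1>}
SC∖claimed = {<0 1>}

missing: T1.r0=0 T1.r1=1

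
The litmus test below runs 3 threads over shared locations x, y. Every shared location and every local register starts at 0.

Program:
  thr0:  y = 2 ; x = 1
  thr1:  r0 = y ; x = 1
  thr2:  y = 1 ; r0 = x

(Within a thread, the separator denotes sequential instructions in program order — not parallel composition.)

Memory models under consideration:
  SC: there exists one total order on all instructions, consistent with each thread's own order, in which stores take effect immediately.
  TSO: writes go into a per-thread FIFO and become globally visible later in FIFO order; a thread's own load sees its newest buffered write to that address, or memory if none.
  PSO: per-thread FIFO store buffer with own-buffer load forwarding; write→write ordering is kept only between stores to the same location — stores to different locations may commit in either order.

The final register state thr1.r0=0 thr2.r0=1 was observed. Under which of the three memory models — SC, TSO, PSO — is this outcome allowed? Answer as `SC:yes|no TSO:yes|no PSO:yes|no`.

SC:yes TSO:yes PSO:yes

outcome vector order: (thr1.r0,thr2.r0)
SC (6): 0/0; 0/1; 1/0; 1/1; 2/0; 2/1
TSO (6): 0/0; 0/1; 1/0; 1/1; 2/0; 2/1
PSO (6): 0/0; 0/1; 1/0; 1/1; 2/0; 2/1
target 0/1 ∈ {SC,TSO,PSO}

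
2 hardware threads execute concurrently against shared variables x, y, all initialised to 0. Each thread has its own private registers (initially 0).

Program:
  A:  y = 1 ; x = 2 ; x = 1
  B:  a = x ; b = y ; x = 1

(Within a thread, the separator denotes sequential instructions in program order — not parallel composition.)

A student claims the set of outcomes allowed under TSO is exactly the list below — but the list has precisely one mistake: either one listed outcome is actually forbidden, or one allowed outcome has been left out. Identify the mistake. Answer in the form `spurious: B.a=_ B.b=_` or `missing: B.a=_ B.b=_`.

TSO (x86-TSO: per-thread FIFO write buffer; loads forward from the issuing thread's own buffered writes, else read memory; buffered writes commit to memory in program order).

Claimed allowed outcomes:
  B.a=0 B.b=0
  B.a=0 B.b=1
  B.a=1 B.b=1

missing: B.a=2 B.b=1

outcome vector order: (B.a,B.b)
TSO (4): 0/0; 0/1; 1/1; 2/1
TSO∖claimed = {2/1}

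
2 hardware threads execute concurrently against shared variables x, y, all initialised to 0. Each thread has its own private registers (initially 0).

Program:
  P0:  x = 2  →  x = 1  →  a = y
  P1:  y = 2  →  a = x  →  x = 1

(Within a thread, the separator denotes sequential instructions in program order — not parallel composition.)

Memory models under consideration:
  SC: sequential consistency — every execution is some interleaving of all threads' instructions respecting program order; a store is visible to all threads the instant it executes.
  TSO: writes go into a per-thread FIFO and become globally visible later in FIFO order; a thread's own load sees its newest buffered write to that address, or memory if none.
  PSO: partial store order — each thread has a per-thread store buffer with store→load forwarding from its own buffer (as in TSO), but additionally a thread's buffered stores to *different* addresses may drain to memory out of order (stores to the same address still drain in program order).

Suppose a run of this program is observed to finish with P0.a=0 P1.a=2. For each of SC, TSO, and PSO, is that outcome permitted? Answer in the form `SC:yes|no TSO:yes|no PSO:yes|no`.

outcome vector order: (P0.a,P1.a)
SC: 4 outcomes — {<0 1> <2 0> <2 1> <2 2>}
TSO: 6 outcomes — {<0 0> <0 1> <0 2> <2 0> <2 1> <2 2>}
PSO: 6 outcomes — {<0 0> <0 1> <0 2> <2 0> <2 1> <2 2>}
target <0 2> ∈ {TSO,PSO}

SC:no TSO:yes PSO:yes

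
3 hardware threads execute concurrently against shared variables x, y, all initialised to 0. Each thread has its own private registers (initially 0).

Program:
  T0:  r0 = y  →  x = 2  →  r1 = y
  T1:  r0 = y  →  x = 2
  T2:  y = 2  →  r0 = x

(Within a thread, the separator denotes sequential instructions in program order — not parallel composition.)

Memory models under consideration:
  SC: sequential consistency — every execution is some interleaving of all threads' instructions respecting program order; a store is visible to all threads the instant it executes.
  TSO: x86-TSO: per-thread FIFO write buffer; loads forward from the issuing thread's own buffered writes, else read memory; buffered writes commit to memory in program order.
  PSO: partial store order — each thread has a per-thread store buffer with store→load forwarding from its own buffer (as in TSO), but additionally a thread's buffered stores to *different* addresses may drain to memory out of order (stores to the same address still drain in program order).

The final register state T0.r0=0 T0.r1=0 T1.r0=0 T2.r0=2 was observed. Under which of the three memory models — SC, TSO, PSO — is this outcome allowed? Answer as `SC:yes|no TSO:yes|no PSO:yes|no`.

outcome vector order: (T0.r0,T0.r1,T1.r0,T2.r0)
SC: 10 outcomes — {<0 0 0 2>; <0 0 2 2>; <0 2 0 0>; <0 2 0 2>; <0 2 2 0>; <0 2 2 2>; <2 2 0 0>; <2 2 0 2>; <2 2 2 0>; <2 2 2 2>}
TSO: 12 outcomes — {<0 0 0 0>; <0 0 0 2>; <0 0 2 0>; <0 0 2 2>; <0 2 0 0>; <0 2 0 2>; <0 2 2 0>; <0 2 2 2>; <2 2 0 0>; <2 2 0 2>; <2 2 2 0>; <2 2 2 2>}
PSO: 12 outcomes — {<0 0 0 0>; <0 0 0 2>; <0 0 2 0>; <0 0 2 2>; <0 2 0 0>; <0 2 0 2>; <0 2 2 0>; <0 2 2 2>; <2 2 0 0>; <2 2 0 2>; <2 2 2 0>; <2 2 2 2>}
target <0 0 0 2> ∈ {SC,TSO,PSO}

SC:yes TSO:yes PSO:yes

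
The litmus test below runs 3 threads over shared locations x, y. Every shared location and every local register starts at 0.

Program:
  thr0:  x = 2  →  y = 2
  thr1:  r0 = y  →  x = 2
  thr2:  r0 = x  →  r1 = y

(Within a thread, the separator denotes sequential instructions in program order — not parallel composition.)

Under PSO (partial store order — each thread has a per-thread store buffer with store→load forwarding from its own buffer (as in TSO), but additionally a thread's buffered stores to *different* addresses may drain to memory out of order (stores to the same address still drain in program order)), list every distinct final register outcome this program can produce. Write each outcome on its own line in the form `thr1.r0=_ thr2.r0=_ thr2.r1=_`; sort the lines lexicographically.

outcome vector order: (thr1.r0,thr2.r0,thr2.r1)
|PSO outcomes| = 8

thr1.r0=0 thr2.r0=0 thr2.r1=0
thr1.r0=0 thr2.r0=0 thr2.r1=2
thr1.r0=0 thr2.r0=2 thr2.r1=0
thr1.r0=0 thr2.r0=2 thr2.r1=2
thr1.r0=2 thr2.r0=0 thr2.r1=0
thr1.r0=2 thr2.r0=0 thr2.r1=2
thr1.r0=2 thr2.r0=2 thr2.r1=0
thr1.r0=2 thr2.r0=2 thr2.r1=2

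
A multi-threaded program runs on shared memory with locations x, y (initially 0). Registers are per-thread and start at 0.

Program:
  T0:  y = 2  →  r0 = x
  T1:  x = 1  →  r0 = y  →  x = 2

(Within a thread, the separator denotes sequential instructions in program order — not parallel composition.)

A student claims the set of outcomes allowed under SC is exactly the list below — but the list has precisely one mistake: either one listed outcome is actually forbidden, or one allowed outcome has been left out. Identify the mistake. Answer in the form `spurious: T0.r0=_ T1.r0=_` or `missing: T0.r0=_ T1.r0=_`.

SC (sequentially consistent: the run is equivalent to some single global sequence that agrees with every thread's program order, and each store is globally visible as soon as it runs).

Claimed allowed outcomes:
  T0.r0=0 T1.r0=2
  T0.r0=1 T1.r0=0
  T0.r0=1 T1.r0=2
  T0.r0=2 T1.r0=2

outcome vector order: (T0.r0,T1.r0)
[SC] allowed = {(0,2); (1,0); (1,2); (2,0); (2,2)}
SC∖claimed = {(2,0)}

missing: T0.r0=2 T1.r0=0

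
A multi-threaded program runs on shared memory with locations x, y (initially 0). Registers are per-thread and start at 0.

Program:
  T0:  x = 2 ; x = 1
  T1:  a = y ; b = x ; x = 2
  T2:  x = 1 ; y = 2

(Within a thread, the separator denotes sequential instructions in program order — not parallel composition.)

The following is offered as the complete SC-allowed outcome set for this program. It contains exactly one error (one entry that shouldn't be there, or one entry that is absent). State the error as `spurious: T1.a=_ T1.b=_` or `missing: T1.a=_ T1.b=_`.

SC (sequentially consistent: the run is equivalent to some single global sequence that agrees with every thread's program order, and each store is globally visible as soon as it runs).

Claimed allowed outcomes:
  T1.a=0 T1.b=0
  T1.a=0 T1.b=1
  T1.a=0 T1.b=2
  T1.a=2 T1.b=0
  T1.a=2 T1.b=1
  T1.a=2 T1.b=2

outcome vector order: (T1.a,T1.b)
under SC → (0,0); (0,1); (0,2); (2,1); (2,2)
claimed∖SC = {(2,0)}

spurious: T1.a=2 T1.b=0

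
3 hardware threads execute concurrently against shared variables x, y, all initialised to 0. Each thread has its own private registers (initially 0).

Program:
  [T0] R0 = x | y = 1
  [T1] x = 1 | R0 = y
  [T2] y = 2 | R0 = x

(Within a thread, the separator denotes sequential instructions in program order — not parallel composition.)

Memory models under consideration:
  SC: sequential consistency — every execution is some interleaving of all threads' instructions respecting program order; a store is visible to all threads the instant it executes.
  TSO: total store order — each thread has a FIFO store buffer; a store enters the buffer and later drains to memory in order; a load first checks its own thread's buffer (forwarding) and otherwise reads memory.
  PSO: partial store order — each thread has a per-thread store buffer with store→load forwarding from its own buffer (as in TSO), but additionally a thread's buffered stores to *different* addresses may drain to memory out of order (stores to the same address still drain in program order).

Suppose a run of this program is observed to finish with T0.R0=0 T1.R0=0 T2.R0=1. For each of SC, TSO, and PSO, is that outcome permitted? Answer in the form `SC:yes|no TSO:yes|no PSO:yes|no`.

outcome vector order: (T0.R0,T1.R0,T2.R0)
SC: 10 outcomes — {<0 0 1> <0 1 0> <0 1 1> <0 2 0> <0 2 1> <1 0 1> <1 1 0> <1 1 1> <1 2 0> <1 2 1>}
TSO: 12 outcomes — {<0 0 0> <0 0 1> <0 1 0> <0 1 1> <0 2 0> <0 2 1> <1 0 0> <1 0 1> <1 1 0> <1 1 1> <1 2 0> <1 2 1>}
PSO: 12 outcomes — {<0 0 0> <0 0 1> <0 1 0> <0 1 1> <0 2 0> <0 2 1> <1 0 0> <1 0 1> <1 1 0> <1 1 1> <1 2 0> <1 2 1>}
target <0 0 1> ∈ {SC,TSO,PSO}

SC:yes TSO:yes PSO:yes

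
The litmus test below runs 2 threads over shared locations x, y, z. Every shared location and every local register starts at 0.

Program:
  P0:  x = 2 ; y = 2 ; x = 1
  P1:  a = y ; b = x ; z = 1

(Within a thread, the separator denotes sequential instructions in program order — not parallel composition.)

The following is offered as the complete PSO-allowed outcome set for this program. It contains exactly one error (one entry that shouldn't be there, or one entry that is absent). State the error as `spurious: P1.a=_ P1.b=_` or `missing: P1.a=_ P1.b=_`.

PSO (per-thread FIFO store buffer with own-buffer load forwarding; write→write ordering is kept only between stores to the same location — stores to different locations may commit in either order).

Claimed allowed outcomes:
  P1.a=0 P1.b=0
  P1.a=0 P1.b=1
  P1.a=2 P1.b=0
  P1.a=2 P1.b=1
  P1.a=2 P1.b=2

outcome vector order: (P1.a,P1.b)
under PSO → 0/0 0/1 0/2 2/0 2/1 2/2
PSO∖claimed = {0/2}

missing: P1.a=0 P1.b=2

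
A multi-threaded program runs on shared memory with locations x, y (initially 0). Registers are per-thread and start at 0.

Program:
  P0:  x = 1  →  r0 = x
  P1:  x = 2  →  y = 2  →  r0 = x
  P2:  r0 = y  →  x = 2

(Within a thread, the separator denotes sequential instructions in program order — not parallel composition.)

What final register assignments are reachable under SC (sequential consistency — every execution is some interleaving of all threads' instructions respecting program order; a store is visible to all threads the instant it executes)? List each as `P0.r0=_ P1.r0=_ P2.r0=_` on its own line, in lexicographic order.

outcome vector order: (P0.r0,P1.r0,P2.r0)
|SC outcomes| = 8

P0.r0=1 P1.r0=1 P2.r0=0
P0.r0=1 P1.r0=1 P2.r0=2
P0.r0=1 P1.r0=2 P2.r0=0
P0.r0=1 P1.r0=2 P2.r0=2
P0.r0=2 P1.r0=1 P2.r0=0
P0.r0=2 P1.r0=1 P2.r0=2
P0.r0=2 P1.r0=2 P2.r0=0
P0.r0=2 P1.r0=2 P2.r0=2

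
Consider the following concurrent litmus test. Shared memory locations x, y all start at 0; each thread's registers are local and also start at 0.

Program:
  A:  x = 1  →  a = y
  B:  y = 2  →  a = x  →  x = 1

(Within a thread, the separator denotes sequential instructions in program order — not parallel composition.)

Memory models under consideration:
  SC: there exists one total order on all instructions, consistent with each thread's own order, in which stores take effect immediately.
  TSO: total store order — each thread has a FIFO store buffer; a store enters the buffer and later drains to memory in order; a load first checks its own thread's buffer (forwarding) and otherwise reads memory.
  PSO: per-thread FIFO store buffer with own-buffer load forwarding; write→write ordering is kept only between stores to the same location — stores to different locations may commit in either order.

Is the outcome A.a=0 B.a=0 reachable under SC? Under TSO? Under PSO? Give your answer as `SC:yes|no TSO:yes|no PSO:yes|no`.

outcome vector order: (A.a,B.a)
SC: 3 outcomes — {0/1 2/0 2/1}
TSO: 4 outcomes — {0/0 0/1 2/0 2/1}
PSO: 4 outcomes — {0/0 0/1 2/0 2/1}
target 0/0 ∈ {TSO,PSO}

SC:no TSO:yes PSO:yes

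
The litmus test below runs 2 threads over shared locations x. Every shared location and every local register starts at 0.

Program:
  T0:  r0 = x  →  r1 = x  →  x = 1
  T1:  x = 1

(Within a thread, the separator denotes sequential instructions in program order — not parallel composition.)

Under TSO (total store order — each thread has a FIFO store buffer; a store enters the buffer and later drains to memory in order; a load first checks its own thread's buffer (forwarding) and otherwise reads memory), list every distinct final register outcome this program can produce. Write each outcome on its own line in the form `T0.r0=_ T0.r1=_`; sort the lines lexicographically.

T0.r0=0 T0.r1=0
T0.r0=0 T0.r1=1
T0.r0=1 T0.r1=1

outcome vector order: (T0.r0,T0.r1)
|TSO outcomes| = 3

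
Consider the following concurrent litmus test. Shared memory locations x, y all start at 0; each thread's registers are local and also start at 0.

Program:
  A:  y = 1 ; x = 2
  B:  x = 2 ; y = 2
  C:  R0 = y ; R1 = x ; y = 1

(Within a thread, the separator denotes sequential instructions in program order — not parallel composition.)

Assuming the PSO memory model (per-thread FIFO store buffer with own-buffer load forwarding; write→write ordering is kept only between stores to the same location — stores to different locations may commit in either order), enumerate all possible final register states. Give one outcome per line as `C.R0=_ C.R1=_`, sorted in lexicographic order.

C.R0=0 C.R1=0
C.R0=0 C.R1=2
C.R0=1 C.R1=0
C.R0=1 C.R1=2
C.R0=2 C.R1=0
C.R0=2 C.R1=2

outcome vector order: (C.R0,C.R1)
|PSO outcomes| = 6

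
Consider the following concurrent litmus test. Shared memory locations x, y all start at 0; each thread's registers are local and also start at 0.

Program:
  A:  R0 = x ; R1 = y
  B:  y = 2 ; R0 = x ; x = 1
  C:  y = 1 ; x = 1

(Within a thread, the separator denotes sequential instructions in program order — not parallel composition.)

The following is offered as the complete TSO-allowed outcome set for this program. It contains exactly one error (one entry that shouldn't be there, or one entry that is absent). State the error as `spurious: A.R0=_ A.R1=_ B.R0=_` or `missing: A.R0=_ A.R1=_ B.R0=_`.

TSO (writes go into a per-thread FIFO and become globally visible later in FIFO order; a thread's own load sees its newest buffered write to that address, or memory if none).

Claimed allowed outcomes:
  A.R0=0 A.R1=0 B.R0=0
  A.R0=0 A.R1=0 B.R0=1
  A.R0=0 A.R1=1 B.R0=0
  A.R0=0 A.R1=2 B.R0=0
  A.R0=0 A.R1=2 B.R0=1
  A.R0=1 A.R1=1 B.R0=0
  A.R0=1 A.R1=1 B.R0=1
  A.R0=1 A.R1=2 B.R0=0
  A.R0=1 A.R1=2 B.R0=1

missing: A.R0=0 A.R1=1 B.R0=1

outcome vector order: (A.R0,A.R1,B.R0)
TSO (10): 0/0/0, 0/0/1, 0/1/0, 0/1/1, 0/2/0, 0/2/1, 1/1/0, 1/1/1, 1/2/0, 1/2/1
TSO∖claimed = {0/1/1}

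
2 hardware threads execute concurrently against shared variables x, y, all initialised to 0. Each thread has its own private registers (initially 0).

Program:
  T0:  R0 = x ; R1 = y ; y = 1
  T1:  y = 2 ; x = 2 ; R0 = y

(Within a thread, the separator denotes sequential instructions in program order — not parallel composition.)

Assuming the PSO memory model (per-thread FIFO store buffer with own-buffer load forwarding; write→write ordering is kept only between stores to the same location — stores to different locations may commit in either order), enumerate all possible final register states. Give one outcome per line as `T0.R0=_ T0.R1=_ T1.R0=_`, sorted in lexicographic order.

outcome vector order: (T0.R0,T0.R1,T1.R0)
|PSO outcomes| = 8

T0.R0=0 T0.R1=0 T1.R0=1
T0.R0=0 T0.R1=0 T1.R0=2
T0.R0=0 T0.R1=2 T1.R0=1
T0.R0=0 T0.R1=2 T1.R0=2
T0.R0=2 T0.R1=0 T1.R0=1
T0.R0=2 T0.R1=0 T1.R0=2
T0.R0=2 T0.R1=2 T1.R0=1
T0.R0=2 T0.R1=2 T1.R0=2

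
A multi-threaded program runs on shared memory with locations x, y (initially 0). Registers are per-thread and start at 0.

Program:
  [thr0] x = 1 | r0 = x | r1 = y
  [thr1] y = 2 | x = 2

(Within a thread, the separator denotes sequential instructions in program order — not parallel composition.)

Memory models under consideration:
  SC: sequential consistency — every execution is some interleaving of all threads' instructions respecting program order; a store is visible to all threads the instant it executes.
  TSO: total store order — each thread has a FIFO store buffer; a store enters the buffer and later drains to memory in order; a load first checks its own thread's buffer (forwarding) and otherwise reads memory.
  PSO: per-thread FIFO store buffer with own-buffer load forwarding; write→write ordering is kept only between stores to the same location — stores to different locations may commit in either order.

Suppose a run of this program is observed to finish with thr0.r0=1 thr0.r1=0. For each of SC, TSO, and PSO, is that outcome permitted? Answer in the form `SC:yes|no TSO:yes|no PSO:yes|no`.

SC:yes TSO:yes PSO:yes

outcome vector order: (thr0.r0,thr0.r1)
under SC → <1 0> <1 2> <2 2>
under TSO → <1 0> <1 2> <2 2>
under PSO → <1 0> <1 2> <2 0> <2 2>
target <1 0> ∈ {SC,TSO,PSO}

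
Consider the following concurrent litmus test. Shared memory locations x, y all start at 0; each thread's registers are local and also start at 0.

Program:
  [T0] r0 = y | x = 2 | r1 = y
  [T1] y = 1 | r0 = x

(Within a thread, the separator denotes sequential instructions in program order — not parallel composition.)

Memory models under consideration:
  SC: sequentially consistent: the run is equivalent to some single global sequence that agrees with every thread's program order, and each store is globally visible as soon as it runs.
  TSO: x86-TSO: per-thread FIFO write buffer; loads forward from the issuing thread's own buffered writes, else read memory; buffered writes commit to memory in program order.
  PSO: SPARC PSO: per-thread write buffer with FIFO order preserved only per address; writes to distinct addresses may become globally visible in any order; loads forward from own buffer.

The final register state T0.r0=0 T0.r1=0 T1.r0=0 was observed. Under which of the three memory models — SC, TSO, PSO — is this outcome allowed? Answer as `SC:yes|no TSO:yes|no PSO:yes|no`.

outcome vector order: (T0.r0,T0.r1,T1.r0)
[SC] allowed = {(0,0,2) (0,1,0) (0,1,2) (1,1,0) (1,1,2)}
[TSO] allowed = {(0,0,0) (0,0,2) (0,1,0) (0,1,2) (1,1,0) (1,1,2)}
[PSO] allowed = {(0,0,0) (0,0,2) (0,1,0) (0,1,2) (1,1,0) (1,1,2)}
target (0,0,0) ∈ {TSO,PSO}

SC:no TSO:yes PSO:yes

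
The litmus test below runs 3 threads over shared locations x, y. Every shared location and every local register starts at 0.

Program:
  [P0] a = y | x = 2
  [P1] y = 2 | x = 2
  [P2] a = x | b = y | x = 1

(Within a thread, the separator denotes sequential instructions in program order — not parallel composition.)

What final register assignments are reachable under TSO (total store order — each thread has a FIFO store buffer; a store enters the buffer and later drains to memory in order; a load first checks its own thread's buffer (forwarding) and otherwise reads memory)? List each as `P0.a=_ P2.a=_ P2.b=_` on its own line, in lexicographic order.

P0.a=0 P2.a=0 P2.b=0
P0.a=0 P2.a=0 P2.b=2
P0.a=0 P2.a=2 P2.b=0
P0.a=0 P2.a=2 P2.b=2
P0.a=2 P2.a=0 P2.b=0
P0.a=2 P2.a=0 P2.b=2
P0.a=2 P2.a=2 P2.b=2

outcome vector order: (P0.a,P2.a,P2.b)
|TSO outcomes| = 7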